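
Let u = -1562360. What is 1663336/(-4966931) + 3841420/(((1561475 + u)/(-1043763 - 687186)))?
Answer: 2201774984335492308/293048929 ≈ 7.5133e+9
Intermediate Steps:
1663336/(-4966931) + 3841420/(((1561475 + u)/(-1043763 - 687186))) = 1663336/(-4966931) + 3841420/(((1561475 - 1562360)/(-1043763 - 687186))) = 1663336*(-1/4966931) + 3841420/((-885/(-1730949))) = -1663336/4966931 + 3841420/((-885*(-1/1730949))) = -1663336/4966931 + 3841420/(295/576983) = -1663336/4966931 + 3841420*(576983/295) = -1663336/4966931 + 443286807172/59 = 2201774984335492308/293048929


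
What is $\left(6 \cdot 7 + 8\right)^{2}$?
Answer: $2500$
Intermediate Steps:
$\left(6 \cdot 7 + 8\right)^{2} = \left(42 + 8\right)^{2} = 50^{2} = 2500$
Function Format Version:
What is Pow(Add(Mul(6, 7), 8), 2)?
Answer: 2500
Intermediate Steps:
Pow(Add(Mul(6, 7), 8), 2) = Pow(Add(42, 8), 2) = Pow(50, 2) = 2500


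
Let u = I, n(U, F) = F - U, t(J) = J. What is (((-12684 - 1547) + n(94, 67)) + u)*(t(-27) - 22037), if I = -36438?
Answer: 1118556544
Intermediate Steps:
u = -36438
(((-12684 - 1547) + n(94, 67)) + u)*(t(-27) - 22037) = (((-12684 - 1547) + (67 - 1*94)) - 36438)*(-27 - 22037) = ((-14231 + (67 - 94)) - 36438)*(-22064) = ((-14231 - 27) - 36438)*(-22064) = (-14258 - 36438)*(-22064) = -50696*(-22064) = 1118556544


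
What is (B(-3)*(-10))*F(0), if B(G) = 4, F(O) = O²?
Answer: 0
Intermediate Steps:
(B(-3)*(-10))*F(0) = (4*(-10))*0² = -40*0 = 0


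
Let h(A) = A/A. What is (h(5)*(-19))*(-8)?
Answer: 152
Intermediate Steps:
h(A) = 1
(h(5)*(-19))*(-8) = (1*(-19))*(-8) = -19*(-8) = 152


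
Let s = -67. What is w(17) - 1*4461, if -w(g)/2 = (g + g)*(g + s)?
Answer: -1061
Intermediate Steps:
w(g) = -4*g*(-67 + g) (w(g) = -2*(g + g)*(g - 67) = -2*2*g*(-67 + g) = -4*g*(-67 + g))
w(17) - 1*4461 = 4*17*(67 - 1*17) - 1*4461 = 4*17*(67 - 17) - 4461 = 4*17*50 - 4461 = 3400 - 4461 = -1061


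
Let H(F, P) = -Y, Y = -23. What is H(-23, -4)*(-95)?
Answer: -2185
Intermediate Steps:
H(F, P) = 23 (H(F, P) = -1*(-23) = 23)
H(-23, -4)*(-95) = 23*(-95) = -2185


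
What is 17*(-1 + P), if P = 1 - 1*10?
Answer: -170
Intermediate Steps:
P = -9 (P = 1 - 10 = -9)
17*(-1 + P) = 17*(-1 - 9) = 17*(-10) = -170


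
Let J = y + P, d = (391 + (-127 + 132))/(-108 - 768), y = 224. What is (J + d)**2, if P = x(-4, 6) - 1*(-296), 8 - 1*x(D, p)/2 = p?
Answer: 1460691961/5329 ≈ 2.7410e+5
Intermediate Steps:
x(D, p) = 16 - 2*p
P = 300 (P = (16 - 2*6) - 1*(-296) = (16 - 12) + 296 = 4 + 296 = 300)
d = -33/73 (d = (391 + 5)/(-876) = 396*(-1/876) = -33/73 ≈ -0.45205)
J = 524 (J = 224 + 300 = 524)
(J + d)**2 = (524 - 33/73)**2 = (38219/73)**2 = 1460691961/5329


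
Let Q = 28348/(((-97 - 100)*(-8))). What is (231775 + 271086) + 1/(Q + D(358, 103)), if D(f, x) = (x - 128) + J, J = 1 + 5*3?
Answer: 1780631195/3541 ≈ 5.0286e+5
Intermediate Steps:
J = 16 (J = 1 + 15 = 16)
D(f, x) = -112 + x (D(f, x) = (x - 128) + 16 = (-128 + x) + 16 = -112 + x)
Q = 7087/394 (Q = 28348/((-197*(-8))) = 28348/1576 = 28348*(1/1576) = 7087/394 ≈ 17.987)
(231775 + 271086) + 1/(Q + D(358, 103)) = (231775 + 271086) + 1/(7087/394 + (-112 + 103)) = 502861 + 1/(7087/394 - 9) = 502861 + 1/(3541/394) = 502861 + 394/3541 = 1780631195/3541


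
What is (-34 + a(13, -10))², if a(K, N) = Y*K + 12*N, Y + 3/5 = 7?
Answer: 125316/25 ≈ 5012.6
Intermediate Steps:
Y = 32/5 (Y = -⅗ + 7 = 32/5 ≈ 6.4000)
a(K, N) = 12*N + 32*K/5 (a(K, N) = 32*K/5 + 12*N = 12*N + 32*K/5)
(-34 + a(13, -10))² = (-34 + (12*(-10) + (32/5)*13))² = (-34 + (-120 + 416/5))² = (-34 - 184/5)² = (-354/5)² = 125316/25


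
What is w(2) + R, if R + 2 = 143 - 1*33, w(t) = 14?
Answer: 122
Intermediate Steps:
R = 108 (R = -2 + (143 - 1*33) = -2 + (143 - 33) = -2 + 110 = 108)
w(2) + R = 14 + 108 = 122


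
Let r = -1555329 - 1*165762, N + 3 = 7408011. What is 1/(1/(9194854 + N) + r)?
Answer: -16602862/28575036362441 ≈ -5.8103e-7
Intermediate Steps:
N = 7408008 (N = -3 + 7408011 = 7408008)
r = -1721091 (r = -1555329 - 165762 = -1721091)
1/(1/(9194854 + N) + r) = 1/(1/(9194854 + 7408008) - 1721091) = 1/(1/16602862 - 1721091) = 1/(-28575036362441/16602862) = -16602862/28575036362441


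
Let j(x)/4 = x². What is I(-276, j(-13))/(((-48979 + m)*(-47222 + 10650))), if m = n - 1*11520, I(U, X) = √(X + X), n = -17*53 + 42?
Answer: 13*√2/1121992388 ≈ 1.6386e-8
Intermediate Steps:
n = -859 (n = -901 + 42 = -859)
j(x) = 4*x²
I(U, X) = √2*√X (I(U, X) = √(2*X) = √2*√X)
m = -12379 (m = -859 - 1*11520 = -859 - 11520 = -12379)
I(-276, j(-13))/(((-48979 + m)*(-47222 + 10650))) = (√2*√(4*(-13)²))/(((-48979 - 12379)*(-47222 + 10650))) = (√2*√(4*169))/((-61358*(-36572))) = (√2*√676)/2243984776 = (√2*26)*(1/2243984776) = (26*√2)*(1/2243984776) = 13*√2/1121992388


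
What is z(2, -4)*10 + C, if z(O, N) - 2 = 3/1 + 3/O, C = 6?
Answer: 71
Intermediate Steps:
z(O, N) = 5 + 3/O (z(O, N) = 2 + (3/1 + 3/O) = 2 + (3*1 + 3/O) = 2 + (3 + 3/O) = 5 + 3/O)
z(2, -4)*10 + C = (5 + 3/2)*10 + 6 = (13/2)*10 + 6 = 65 + 6 = 71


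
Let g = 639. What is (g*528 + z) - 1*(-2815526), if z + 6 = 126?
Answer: 3153038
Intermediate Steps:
z = 120 (z = -6 + 126 = 120)
(g*528 + z) - 1*(-2815526) = (639*528 + 120) - 1*(-2815526) = (337392 + 120) + 2815526 = 337512 + 2815526 = 3153038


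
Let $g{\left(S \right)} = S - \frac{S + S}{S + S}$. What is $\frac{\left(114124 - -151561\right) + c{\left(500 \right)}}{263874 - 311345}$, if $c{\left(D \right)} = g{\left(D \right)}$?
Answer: $- \frac{266184}{47471} \approx -5.6073$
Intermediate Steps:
$g{\left(S \right)} = -1 + S$ ($g{\left(S \right)} = S - \frac{2 S}{2 S} = S - 2 S \frac{1}{2 S} = S - 1 = -1 + S$)
$c{\left(D \right)} = -1 + D$
$\frac{\left(114124 - -151561\right) + c{\left(500 \right)}}{263874 - 311345} = \frac{\left(114124 - -151561\right) + \left(-1 + 500\right)}{263874 - 311345} = \frac{\left(114124 + 151561\right) + 499}{-47471} = \left(265685 + 499\right) \left(- \frac{1}{47471}\right) = 266184 \left(- \frac{1}{47471}\right) = - \frac{266184}{47471}$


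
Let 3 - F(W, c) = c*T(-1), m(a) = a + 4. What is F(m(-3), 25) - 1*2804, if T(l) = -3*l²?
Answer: -2726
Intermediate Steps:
m(a) = 4 + a
F(W, c) = 3 + 3*c (F(W, c) = 3 - c*(-3*(-1)²) = 3 - c*(-3*1) = 3 - c*(-3) = 3 - (-3)*c = 3 + 3*c)
F(m(-3), 25) - 1*2804 = (3 + 3*25) - 1*2804 = (3 + 75) - 2804 = 78 - 2804 = -2726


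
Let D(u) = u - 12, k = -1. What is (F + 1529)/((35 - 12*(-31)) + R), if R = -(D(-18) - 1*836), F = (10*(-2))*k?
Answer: 1549/1273 ≈ 1.2168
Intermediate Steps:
D(u) = -12 + u
F = 20 (F = (10*(-2))*(-1) = -20*(-1) = 20)
R = 866 (R = -((-12 - 18) - 1*836) = -(-30 - 836) = -1*(-866) = 866)
(F + 1529)/((35 - 12*(-31)) + R) = (20 + 1529)/((35 - 12*(-31)) + 866) = 1549/((35 + 372) + 866) = 1549/(407 + 866) = 1549/1273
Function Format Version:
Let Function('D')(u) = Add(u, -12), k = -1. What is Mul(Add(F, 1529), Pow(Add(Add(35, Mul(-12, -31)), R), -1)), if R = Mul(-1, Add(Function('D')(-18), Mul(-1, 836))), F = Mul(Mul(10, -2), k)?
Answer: Rational(1549, 1273) ≈ 1.2168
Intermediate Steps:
Function('D')(u) = Add(-12, u)
F = 20 (F = Mul(Mul(10, -2), -1) = Mul(-20, -1) = 20)
R = 866 (R = Mul(-1, Add(Add(-12, -18), Mul(-1, 836))) = Mul(-1, Add(-30, -836)) = Mul(-1, -866) = 866)
Mul(Add(F, 1529), Pow(Add(Add(35, Mul(-12, -31)), R), -1)) = Mul(Add(20, 1529), Pow(Add(Add(35, Mul(-12, -31)), 866), -1)) = Mul(1549, Pow(Add(Add(35, 372), 866), -1)) = Mul(1549, Pow(Add(407, 866), -1)) = Mul(1549, Pow(1273, -1)) = Mul(1549, Rational(1, 1273)) = Rational(1549, 1273)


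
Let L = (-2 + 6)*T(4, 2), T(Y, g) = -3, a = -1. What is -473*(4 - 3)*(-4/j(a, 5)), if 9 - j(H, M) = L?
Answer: 1892/21 ≈ 90.095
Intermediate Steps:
L = -12 (L = (-2 + 6)*(-3) = 4*(-3) = -12)
j(H, M) = 21 (j(H, M) = 9 - 1*(-12) = 9 + 12 = 21)
-473*(4 - 3)*(-4/j(a, 5)) = -473*(4 - 3)*(-4/21) = -473*(-4*1/21) = -473*(-4)/21 = -473*(-4/21) = 1892/21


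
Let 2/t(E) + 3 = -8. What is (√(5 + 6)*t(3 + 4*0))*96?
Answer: -192*√11/11 ≈ -57.890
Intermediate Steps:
t(E) = -2/11 (t(E) = 2/(-3 - 8) = 2/(-11) = 2*(-1/11) = -2/11)
(√(5 + 6)*t(3 + 4*0))*96 = (√(5 + 6)*(-2/11))*96 = (√11*(-2/11))*96 = -2*√11/11*96 = -192*√11/11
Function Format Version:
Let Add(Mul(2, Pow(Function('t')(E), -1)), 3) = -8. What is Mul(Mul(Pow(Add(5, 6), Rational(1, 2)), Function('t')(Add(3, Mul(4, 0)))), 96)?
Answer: Mul(Rational(-192, 11), Pow(11, Rational(1, 2))) ≈ -57.890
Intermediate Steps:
Function('t')(E) = Rational(-2, 11) (Function('t')(E) = Mul(2, Pow(Add(-3, -8), -1)) = Mul(2, Pow(-11, -1)) = Mul(2, Rational(-1, 11)) = Rational(-2, 11))
Mul(Mul(Pow(Add(5, 6), Rational(1, 2)), Function('t')(Add(3, Mul(4, 0)))), 96) = Mul(Mul(Pow(Add(5, 6), Rational(1, 2)), Rational(-2, 11)), 96) = Mul(Mul(Pow(11, Rational(1, 2)), Rational(-2, 11)), 96) = Mul(Mul(Rational(-2, 11), Pow(11, Rational(1, 2))), 96) = Mul(Rational(-192, 11), Pow(11, Rational(1, 2)))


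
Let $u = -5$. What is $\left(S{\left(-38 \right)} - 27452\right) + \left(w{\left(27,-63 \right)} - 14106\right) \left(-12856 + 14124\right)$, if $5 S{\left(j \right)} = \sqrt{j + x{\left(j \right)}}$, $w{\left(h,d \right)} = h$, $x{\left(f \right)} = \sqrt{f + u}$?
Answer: $-17879624 + \frac{\sqrt{-38 + i \sqrt{43}}}{5} \approx -1.788 \cdot 10^{7} + 1.2374 i$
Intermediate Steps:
$x{\left(f \right)} = \sqrt{-5 + f}$ ($x{\left(f \right)} = \sqrt{f - 5} = \sqrt{-5 + f}$)
$S{\left(j \right)} = \frac{\sqrt{j + \sqrt{-5 + j}}}{5}$
$\left(S{\left(-38 \right)} - 27452\right) + \left(w{\left(27,-63 \right)} - 14106\right) \left(-12856 + 14124\right) = \left(\frac{\sqrt{-38 + \sqrt{-5 - 38}}}{5} - 27452\right) + \left(27 - 14106\right) \left(-12856 + 14124\right) = \left(\frac{\sqrt{-38 + \sqrt{-43}}}{5} - 27452\right) - 17852172 = \left(\frac{\sqrt{-38 + i \sqrt{43}}}{5} - 27452\right) - 17852172 = \left(-27452 + \frac{\sqrt{-38 + i \sqrt{43}}}{5}\right) - 17852172 = -17879624 + \frac{\sqrt{-38 + i \sqrt{43}}}{5}$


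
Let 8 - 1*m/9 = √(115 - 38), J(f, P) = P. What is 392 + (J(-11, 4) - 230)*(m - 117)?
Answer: 10562 + 2034*√77 ≈ 28410.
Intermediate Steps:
m = 72 - 9*√77 (m = 72 - 9*√(115 - 38) = 72 - 9*√77 ≈ -6.9747)
392 + (J(-11, 4) - 230)*(m - 117) = 392 + (4 - 230)*((72 - 9*√77) - 117) = 392 - 226*(-45 - 9*√77) = 392 + (10170 + 2034*√77) = 10562 + 2034*√77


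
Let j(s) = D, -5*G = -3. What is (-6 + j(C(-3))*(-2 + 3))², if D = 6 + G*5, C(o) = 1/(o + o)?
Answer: 9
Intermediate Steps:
G = ⅗ (G = -⅕*(-3) = ⅗ ≈ 0.60000)
C(o) = 1/(2*o)
D = 9 (D = 6 + (⅗)*5 = 6 + 3 = 9)
j(s) = 9
(-6 + j(C(-3))*(-2 + 3))² = (-6 + 9*(-2 + 3))² = (-6 + 9*1)² = (-6 + 9)² = 3² = 9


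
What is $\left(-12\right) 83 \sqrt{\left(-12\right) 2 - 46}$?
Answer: $- 996 i \sqrt{70} \approx - 8333.1 i$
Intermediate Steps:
$\left(-12\right) 83 \sqrt{\left(-12\right) 2 - 46} = - 996 \sqrt{-24 - 46} = - 996 \sqrt{-70} = - 996 i \sqrt{70}$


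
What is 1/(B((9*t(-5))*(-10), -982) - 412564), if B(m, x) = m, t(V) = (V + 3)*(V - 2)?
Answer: -1/413824 ≈ -2.4165e-6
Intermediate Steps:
t(V) = (-2 + V)*(3 + V) (t(V) = (3 + V)*(-2 + V) = (-2 + V)*(3 + V))
1/(B((9*t(-5))*(-10), -982) - 412564) = 1/((9*(-6 - 5 + (-5)²))*(-10) - 412564) = 1/((9*(-6 - 5 + 25))*(-10) - 412564) = 1/((9*14)*(-10) - 412564) = 1/(126*(-10) - 412564) = 1/(-1260 - 412564) = 1/(-413824) = -1/413824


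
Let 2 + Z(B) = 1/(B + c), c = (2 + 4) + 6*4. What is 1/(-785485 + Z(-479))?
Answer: -449/352683664 ≈ -1.2731e-6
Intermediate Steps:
c = 30 (c = 6 + 24 = 30)
Z(B) = -2 + 1/(30 + B) (Z(B) = -2 + 1/(B + 30) = -2 + 1/(30 + B))
1/(-785485 + Z(-479)) = 1/(-785485 + (-59 - 2*(-479))/(30 - 479)) = 1/(-785485 + (-59 + 958)/(-449)) = 1/(-785485 - 1/449*899) = 1/(-785485 - 899/449) = 1/(-352683664/449) = -449/352683664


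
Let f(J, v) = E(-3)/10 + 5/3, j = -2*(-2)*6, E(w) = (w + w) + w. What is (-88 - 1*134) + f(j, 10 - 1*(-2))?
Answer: -6637/30 ≈ -221.23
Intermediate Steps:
E(w) = 3*w (E(w) = 2*w + w = 3*w)
j = 24 (j = 4*6 = 24)
f(J, v) = 23/30 (f(J, v) = (3*(-3))/10 + 5/3 = -9*⅒ + 5*(⅓) = -9/10 + 5/3 = 23/30)
(-88 - 1*134) + f(j, 10 - 1*(-2)) = (-88 - 1*134) + 23/30 = (-88 - 134) + 23/30 = -222 + 23/30 = -6637/30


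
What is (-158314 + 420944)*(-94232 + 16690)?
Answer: -20364855460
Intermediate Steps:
(-158314 + 420944)*(-94232 + 16690) = 262630*(-77542) = -20364855460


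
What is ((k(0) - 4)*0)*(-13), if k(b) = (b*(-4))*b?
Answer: 0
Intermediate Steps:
k(b) = -4*b² (k(b) = (-4*b)*b = -4*b²)
((k(0) - 4)*0)*(-13) = ((-4*0² - 4)*0)*(-13) = ((-4*0 - 4)*0)*(-13) = ((0 - 4)*0)*(-13) = -4*0*(-13) = 0*(-13) = 0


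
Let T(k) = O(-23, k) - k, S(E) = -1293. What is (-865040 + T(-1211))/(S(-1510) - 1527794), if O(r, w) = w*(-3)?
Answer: 860196/1529087 ≈ 0.56256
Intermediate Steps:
O(r, w) = -3*w
T(k) = -4*k (T(k) = -3*k - k = -4*k)
(-865040 + T(-1211))/(S(-1510) - 1527794) = (-865040 - 4*(-1211))/(-1293 - 1527794) = (-865040 + 4844)/(-1529087) = -860196*(-1/1529087) = 860196/1529087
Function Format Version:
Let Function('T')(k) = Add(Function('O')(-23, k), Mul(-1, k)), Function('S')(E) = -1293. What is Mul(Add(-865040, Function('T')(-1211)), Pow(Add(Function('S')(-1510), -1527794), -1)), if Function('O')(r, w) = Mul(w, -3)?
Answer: Rational(860196, 1529087) ≈ 0.56256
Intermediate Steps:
Function('O')(r, w) = Mul(-3, w)
Function('T')(k) = Mul(-4, k) (Function('T')(k) = Add(Mul(-3, k), Mul(-1, k)) = Mul(-4, k))
Mul(Add(-865040, Function('T')(-1211)), Pow(Add(Function('S')(-1510), -1527794), -1)) = Mul(Add(-865040, Mul(-4, -1211)), Pow(Add(-1293, -1527794), -1)) = Mul(Add(-865040, 4844), Pow(-1529087, -1)) = Mul(-860196, Rational(-1, 1529087)) = Rational(860196, 1529087)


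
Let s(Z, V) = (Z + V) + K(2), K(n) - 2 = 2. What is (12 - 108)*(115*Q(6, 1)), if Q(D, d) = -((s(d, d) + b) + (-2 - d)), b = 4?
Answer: 77280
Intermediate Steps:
K(n) = 4 (K(n) = 2 + 2 = 4)
s(Z, V) = 4 + V + Z (s(Z, V) = (Z + V) + 4 = (V + Z) + 4 = 4 + V + Z)
Q(D, d) = -6 - d (Q(D, d) = -(((4 + d + d) + 4) + (-2 - d)) = -(((4 + 2*d) + 4) + (-2 - d)) = -((8 + 2*d) + (-2 - d)) = -(6 + d) = -6 - d)
(12 - 108)*(115*Q(6, 1)) = (12 - 108)*(115*(-6 - 1*1)) = -11040*(-6 - 1) = -11040*(-7) = -96*(-805) = 77280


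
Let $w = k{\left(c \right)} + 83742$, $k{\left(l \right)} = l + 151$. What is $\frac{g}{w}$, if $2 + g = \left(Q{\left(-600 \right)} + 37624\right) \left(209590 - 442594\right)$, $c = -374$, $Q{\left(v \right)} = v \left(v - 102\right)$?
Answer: $- \frac{106907827298}{83519} \approx -1.28 \cdot 10^{6}$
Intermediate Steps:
$Q{\left(v \right)} = v \left(-102 + v\right)$
$k{\left(l \right)} = 151 + l$
$g = -106907827298$ ($g = -2 + \left(- 600 \left(-102 - 600\right) + 37624\right) \left(209590 - 442594\right) = -2 + \left(\left(-600\right) \left(-702\right) + 37624\right) \left(-233004\right) = -2 + \left(421200 + 37624\right) \left(-233004\right) = -2 + 458824 \left(-233004\right) = -2 - 106907827296 = -106907827298$)
$w = 83519$ ($w = \left(151 - 374\right) + 83742 = -223 + 83742 = 83519$)
$\frac{g}{w} = - \frac{106907827298}{83519}$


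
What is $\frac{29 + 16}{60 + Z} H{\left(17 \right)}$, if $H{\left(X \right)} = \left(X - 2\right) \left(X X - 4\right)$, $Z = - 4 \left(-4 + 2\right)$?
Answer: $\frac{192375}{68} \approx 2829.0$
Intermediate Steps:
$Z = 8$ ($Z = \left(-4\right) \left(-2\right) = 8$)
$H{\left(X \right)} = \left(-4 + X^{2}\right) \left(-2 + X\right)$ ($H{\left(X \right)} = \left(-2 + X\right) \left(X^{2} - 4\right) = \left(-2 + X\right) \left(-4 + X^{2}\right) = \left(-4 + X^{2}\right) \left(-2 + X\right)$)
$\frac{29 + 16}{60 + Z} H{\left(17 \right)} = \frac{29 + 16}{60 + 8} \left(8 + 17^{3} - 68 - 2 \cdot 17^{2}\right) = \frac{45}{68} \left(8 + 4913 - 68 - 578\right) = 45 \cdot \frac{1}{68} \left(8 + 4913 - 68 - 578\right) = \frac{45}{68} \cdot 4275 = \frac{192375}{68}$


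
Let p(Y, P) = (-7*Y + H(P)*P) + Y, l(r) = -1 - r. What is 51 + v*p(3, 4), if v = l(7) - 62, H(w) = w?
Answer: 191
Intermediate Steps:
p(Y, P) = P² - 6*Y (p(Y, P) = (-7*Y + P*P) + Y = (-7*Y + P²) + Y = (P² - 7*Y) + Y = P² - 6*Y)
v = -70 (v = (-1 - 1*7) - 62 = (-1 - 7) - 62 = -8 - 62 = -70)
51 + v*p(3, 4) = 51 - 70*(4² - 6*3) = 51 - 70*(16 - 18) = 51 - 70*(-2) = 51 + 140 = 191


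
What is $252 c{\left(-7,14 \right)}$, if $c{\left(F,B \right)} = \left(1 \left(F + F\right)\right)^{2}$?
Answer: $49392$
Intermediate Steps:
$c{\left(F,B \right)} = 4 F^{2}$ ($c{\left(F,B \right)} = \left(1 \cdot 2 F\right)^{2} = \left(2 F\right)^{2} = 4 F^{2}$)
$252 c{\left(-7,14 \right)} = 252 \cdot 4 \left(-7\right)^{2} = 252 \cdot 4 \cdot 49 = 252 \cdot 196 = 49392$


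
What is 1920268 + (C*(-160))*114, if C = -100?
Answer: 3744268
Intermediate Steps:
1920268 + (C*(-160))*114 = 1920268 - 100*(-160)*114 = 1920268 + 16000*114 = 1920268 + 1824000 = 3744268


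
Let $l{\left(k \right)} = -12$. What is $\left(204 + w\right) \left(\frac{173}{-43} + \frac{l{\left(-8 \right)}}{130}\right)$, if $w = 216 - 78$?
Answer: $- \frac{3934026}{2795} \approx -1407.5$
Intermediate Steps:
$w = 138$ ($w = 216 - 78 = 138$)
$\left(204 + w\right) \left(\frac{173}{-43} + \frac{l{\left(-8 \right)}}{130}\right) = \left(204 + 138\right) \left(\frac{173}{-43} - \frac{12}{130}\right) = 342 \left(173 \left(- \frac{1}{43}\right) - \frac{6}{65}\right) = 342 \left(- \frac{173}{43} - \frac{6}{65}\right) = 342 \left(- \frac{11503}{2795}\right) = - \frac{3934026}{2795}$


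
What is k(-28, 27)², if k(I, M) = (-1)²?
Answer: 1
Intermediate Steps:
k(I, M) = 1
k(-28, 27)² = 1² = 1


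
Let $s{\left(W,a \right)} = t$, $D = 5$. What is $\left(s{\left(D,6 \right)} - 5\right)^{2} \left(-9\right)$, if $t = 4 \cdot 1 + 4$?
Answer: $-81$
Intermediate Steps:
$t = 8$ ($t = 4 + 4 = 8$)
$s{\left(W,a \right)} = 8$
$\left(s{\left(D,6 \right)} - 5\right)^{2} \left(-9\right) = \left(8 - 5\right)^{2} \left(-9\right) = 3^{2} \left(-9\right) = 9 \left(-9\right) = -81$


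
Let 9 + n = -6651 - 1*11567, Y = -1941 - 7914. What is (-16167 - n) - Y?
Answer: 11915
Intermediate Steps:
Y = -9855
n = -18227 (n = -9 + (-6651 - 1*11567) = -9 + (-6651 - 11567) = -9 - 18218 = -18227)
(-16167 - n) - Y = (-16167 - 1*(-18227)) - 1*(-9855) = (-16167 + 18227) + 9855 = 2060 + 9855 = 11915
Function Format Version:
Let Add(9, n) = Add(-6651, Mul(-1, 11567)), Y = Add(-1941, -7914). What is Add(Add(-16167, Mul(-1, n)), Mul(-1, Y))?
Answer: 11915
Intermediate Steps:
Y = -9855
n = -18227 (n = Add(-9, Add(-6651, Mul(-1, 11567))) = Add(-9, Add(-6651, -11567)) = Add(-9, -18218) = -18227)
Add(Add(-16167, Mul(-1, n)), Mul(-1, Y)) = Add(Add(-16167, Mul(-1, -18227)), Mul(-1, -9855)) = Add(Add(-16167, 18227), 9855) = Add(2060, 9855) = 11915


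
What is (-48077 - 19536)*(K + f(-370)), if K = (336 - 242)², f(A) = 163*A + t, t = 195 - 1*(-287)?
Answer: 3447722096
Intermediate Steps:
t = 482 (t = 195 + 287 = 482)
f(A) = 482 + 163*A (f(A) = 163*A + 482 = 482 + 163*A)
K = 8836 (K = 94² = 8836)
(-48077 - 19536)*(K + f(-370)) = (-48077 - 19536)*(8836 + (482 + 163*(-370))) = -67613*(8836 + (482 - 60310)) = -67613*(8836 - 59828) = -67613*(-50992) = 3447722096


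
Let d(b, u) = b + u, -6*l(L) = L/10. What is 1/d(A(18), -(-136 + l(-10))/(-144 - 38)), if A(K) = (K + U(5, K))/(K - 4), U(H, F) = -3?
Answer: 1092/355 ≈ 3.0761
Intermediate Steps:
l(L) = -L/60 (l(L) = -L/(6*10) = -L/60)
A(K) = (-3 + K)/(-4 + K) (A(K) = (K - 3)/(K - 4) = (-3 + K)/(-4 + K))
1/d(A(18), -(-136 + l(-10))/(-144 - 38)) = 1/((-3 + 18)/(-4 + 18) - (-136 - 1/60*(-10))/(-144 - 38)) = 1/(15/14 - (-136 + ⅙)/(-182)) = 1/((1/14)*15 - (-815)*(-1)/(6*182)) = 1/(15/14 - 1*815/1092) = 1/(15/14 - 815/1092) = 1/(355/1092) = 1092/355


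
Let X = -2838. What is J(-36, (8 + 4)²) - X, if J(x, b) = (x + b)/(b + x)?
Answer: 2839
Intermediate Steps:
J(x, b) = 1 (J(x, b) = (b + x)/(b + x) = 1)
J(-36, (8 + 4)²) - X = 1 - 1*(-2838) = 1 + 2838 = 2839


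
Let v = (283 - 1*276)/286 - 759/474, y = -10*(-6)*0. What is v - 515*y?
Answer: -17813/11297 ≈ -1.5768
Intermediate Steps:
y = 0 (y = 60*0 = 0)
v = -17813/11297 (v = (283 - 276)*(1/286) - 759*1/474 = 7*(1/286) - 253/158 = 7/286 - 253/158 = -17813/11297 ≈ -1.5768)
v - 515*y = -17813/11297 - 515*0 = -17813/11297 + 0 = -17813/11297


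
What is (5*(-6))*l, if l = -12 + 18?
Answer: -180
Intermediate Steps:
l = 6
(5*(-6))*l = (5*(-6))*6 = -30*6 = -180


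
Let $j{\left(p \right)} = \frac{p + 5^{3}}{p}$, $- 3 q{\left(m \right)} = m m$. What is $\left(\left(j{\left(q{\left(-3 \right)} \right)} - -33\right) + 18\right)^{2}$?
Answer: $\frac{961}{9} \approx 106.78$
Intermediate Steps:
$q{\left(m \right)} = - \frac{m^{2}}{3}$ ($q{\left(m \right)} = - \frac{m m}{3} = - \frac{m^{2}}{3}$)
$j{\left(p \right)} = \frac{125 + p}{p}$ ($j{\left(p \right)} = \frac{p + 125}{p} = \frac{125 + p}{p}$)
$\left(\left(j{\left(q{\left(-3 \right)} \right)} - -33\right) + 18\right)^{2} = \left(\left(\frac{125 - \frac{\left(-3\right)^{2}}{3}}{\left(- \frac{1}{3}\right) \left(-3\right)^{2}} - -33\right) + 18\right)^{2} = \left(\left(\frac{125 - 3}{\left(- \frac{1}{3}\right) 9} + 33\right) + 18\right)^{2} = \left(\left(\frac{125 - 3}{-3} + 33\right) + 18\right)^{2} = \left(\left(\left(- \frac{1}{3}\right) 122 + 33\right) + 18\right)^{2} = \left(\left(- \frac{122}{3} + 33\right) + 18\right)^{2} = \left(- \frac{23}{3} + 18\right)^{2} = \left(\frac{31}{3}\right)^{2} = \frac{961}{9}$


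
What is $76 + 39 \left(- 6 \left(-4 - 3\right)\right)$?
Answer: $1714$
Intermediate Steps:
$76 + 39 \left(- 6 \left(-4 - 3\right)\right) = 76 + 39 \left(\left(-6\right) \left(-7\right)\right) = 76 + 39 \cdot 42 = 76 + 1638 = 1714$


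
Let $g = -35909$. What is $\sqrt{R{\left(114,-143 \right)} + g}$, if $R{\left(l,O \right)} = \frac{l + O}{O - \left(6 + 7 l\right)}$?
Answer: $\frac{i \sqrt{32203486918}}{947} \approx 189.5 i$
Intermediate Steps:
$R{\left(l,O \right)} = \frac{O + l}{-6 + O - 7 l}$ ($R{\left(l,O \right)} = \frac{O + l}{O - \left(6 + 7 l\right)} = \frac{O + l}{-6 + O - 7 l}$)
$\sqrt{R{\left(114,-143 \right)} + g} = \sqrt{\frac{\left(-1\right) \left(-143\right) - 114}{6 - -143 + 7 \cdot 114} - 35909} = \sqrt{\frac{143 - 114}{6 + 143 + 798} - 35909} = \sqrt{\frac{1}{947} \cdot 29 - 35909} = \sqrt{\frac{29}{947} - 35909} = \sqrt{- \frac{34005794}{947}} = \frac{i \sqrt{32203486918}}{947}$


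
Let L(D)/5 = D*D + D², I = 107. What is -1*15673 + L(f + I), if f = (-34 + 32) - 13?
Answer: 68967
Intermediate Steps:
f = -15 (f = -2 - 13 = -15)
L(D) = 10*D² (L(D) = 5*(D*D + D²) = 5*(D² + D²) = 5*(2*D²) = 10*D²)
-1*15673 + L(f + I) = -1*15673 + 10*(-15 + 107)² = -15673 + 10*92² = -15673 + 10*8464 = -15673 + 84640 = 68967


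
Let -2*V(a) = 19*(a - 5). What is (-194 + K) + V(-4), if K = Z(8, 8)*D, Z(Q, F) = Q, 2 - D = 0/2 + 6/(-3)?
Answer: -153/2 ≈ -76.500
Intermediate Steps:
D = 4 (D = 2 - (0/2 + 6/(-3)) = 2 - (0*(1/2) + 6*(-1/3)) = 2 - (0 - 2) = 2 - 1*(-2) = 2 + 2 = 4)
V(a) = 95/2 - 19*a/2 (V(a) = -19*(a - 5)/2 = -19*(-5 + a)/2 = -(-95 + 19*a)/2 = 95/2 - 19*a/2)
K = 32 (K = 8*4 = 32)
(-194 + K) + V(-4) = (-194 + 32) + (95/2 - 19/2*(-4)) = -162 + (95/2 + 38) = -162 + 171/2 = -153/2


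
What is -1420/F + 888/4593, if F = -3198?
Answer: 1560314/2448069 ≈ 0.63737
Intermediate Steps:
-1420/F + 888/4593 = -1420/(-3198) + 888/4593 = -1420*(-1/3198) + 888*(1/4593) = 710/1599 + 296/1531 = 1560314/2448069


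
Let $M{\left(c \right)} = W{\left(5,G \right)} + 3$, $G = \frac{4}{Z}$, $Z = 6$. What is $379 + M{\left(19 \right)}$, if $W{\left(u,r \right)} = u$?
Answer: $387$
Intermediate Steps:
$G = \frac{2}{3}$ ($G = \frac{4}{6} = 4 \cdot \frac{1}{6} = \frac{2}{3} \approx 0.66667$)
$M{\left(c \right)} = 8$ ($M{\left(c \right)} = 5 + 3 = 8$)
$379 + M{\left(19 \right)} = 379 + 8 = 387$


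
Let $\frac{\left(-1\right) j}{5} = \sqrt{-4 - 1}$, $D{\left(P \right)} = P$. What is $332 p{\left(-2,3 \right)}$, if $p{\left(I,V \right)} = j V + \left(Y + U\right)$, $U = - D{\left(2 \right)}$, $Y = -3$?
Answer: $-1660 - 4980 i \sqrt{5} \approx -1660.0 - 11136.0 i$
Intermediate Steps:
$U = -2$ ($U = \left(-1\right) 2 = -2$)
$j = - 5 i \sqrt{5}$ ($j = - 5 \sqrt{-4 - 1} = - 5 \sqrt{-5} = - 5 i \sqrt{5} \approx - 11.18 i$)
$p{\left(I,V \right)} = -5 - 5 i V \sqrt{5}$ ($p{\left(I,V \right)} = - 5 i \sqrt{5} V - 5 = - 5 i V \sqrt{5} - 5 = -5 - 5 i V \sqrt{5}$)
$332 p{\left(-2,3 \right)} = 332 \left(-5 - 5 i 3 \sqrt{5}\right) = 332 \left(-5 - 15 i \sqrt{5}\right) = -1660 - 4980 i \sqrt{5}$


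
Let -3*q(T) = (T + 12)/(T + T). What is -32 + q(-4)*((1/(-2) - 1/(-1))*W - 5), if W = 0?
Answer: -101/3 ≈ -33.667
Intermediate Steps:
q(T) = -(12 + T)/(6*T) (q(T) = -(T + 12)/(3*(T + T)) = -(12 + T)/(3*(2*T)) = -(12 + T)*1/(2*T)/3 = -(12 + T)/(6*T))
-32 + q(-4)*((1/(-2) - 1/(-1))*W - 5) = -32 + ((1/6)*(-12 - 1*(-4))/(-4))*((1/(-2) - 1/(-1))*0 - 5) = -32 + ((1/6)*(-1/4)*(-12 + 4))*((1*(-1/2) - 1*(-1))*0 - 5) = -32 + ((1/6)*(-1/4)*(-8))*((-1/2 + 1)*0 - 5) = -32 + ((1/2)*0 - 5)/3 = -32 + (0 - 5)/3 = -32 + (1/3)*(-5) = -32 - 5/3 = -101/3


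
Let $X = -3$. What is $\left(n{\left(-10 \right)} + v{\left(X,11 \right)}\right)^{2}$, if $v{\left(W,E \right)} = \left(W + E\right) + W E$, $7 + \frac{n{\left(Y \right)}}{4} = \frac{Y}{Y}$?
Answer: $2401$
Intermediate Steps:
$n{\left(Y \right)} = -24$ ($n{\left(Y \right)} = -28 + 4 \frac{Y}{Y} = -28 + 4 \cdot 1 = -28 + 4 = -24$)
$v{\left(W,E \right)} = E + W + E W$ ($v{\left(W,E \right)} = \left(E + W\right) + E W = E + W + E W$)
$\left(n{\left(-10 \right)} + v{\left(X,11 \right)}\right)^{2} = \left(-24 + \left(11 - 3 + 11 \left(-3\right)\right)\right)^{2} = \left(-24 - 25\right)^{2} = \left(-49\right)^{2} = 2401$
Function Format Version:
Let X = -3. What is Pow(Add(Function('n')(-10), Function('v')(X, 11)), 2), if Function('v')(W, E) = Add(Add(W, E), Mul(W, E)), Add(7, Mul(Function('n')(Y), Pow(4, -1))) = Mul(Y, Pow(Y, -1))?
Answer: 2401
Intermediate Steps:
Function('n')(Y) = -24 (Function('n')(Y) = Add(-28, Mul(4, Mul(Y, Pow(Y, -1)))) = Add(-28, Mul(4, 1)) = Add(-28, 4) = -24)
Function('v')(W, E) = Add(E, W, Mul(E, W)) (Function('v')(W, E) = Add(Add(E, W), Mul(E, W)) = Add(E, W, Mul(E, W)))
Pow(Add(Function('n')(-10), Function('v')(X, 11)), 2) = Pow(Add(-24, Add(11, -3, Mul(11, -3))), 2) = Pow(Add(-24, Add(11, -3, -33)), 2) = Pow(Add(-24, -25), 2) = Pow(-49, 2) = 2401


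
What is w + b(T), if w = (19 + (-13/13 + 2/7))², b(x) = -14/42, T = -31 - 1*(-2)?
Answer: 49103/147 ≈ 334.03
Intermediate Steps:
T = -29 (T = -31 + 2 = -29)
b(x) = -⅓ (b(x) = -14*1/42 = -⅓)
w = 16384/49 (w = (19 + (-13*1/13 + 2*(⅐)))² = (19 + (-1 + 2/7))² = (19 - 5/7)² = (128/7)² = 16384/49 ≈ 334.37)
w + b(T) = 16384/49 - ⅓ = 49103/147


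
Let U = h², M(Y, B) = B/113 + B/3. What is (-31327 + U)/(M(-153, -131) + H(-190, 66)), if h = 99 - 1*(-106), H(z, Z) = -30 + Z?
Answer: -1813311/1496 ≈ -1212.1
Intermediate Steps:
h = 205 (h = 99 + 106 = 205)
M(Y, B) = 116*B/339 (M(Y, B) = B*(1/113) + B*(⅓) = B/113 + B/3 = 116*B/339)
U = 42025 (U = 205² = 42025)
(-31327 + U)/(M(-153, -131) + H(-190, 66)) = (-31327 + 42025)/((116/339)*(-131) + (-30 + 66)) = 10698/(-15196/339 + 36) = 10698/(-2992/339) = 10698*(-339/2992) = -1813311/1496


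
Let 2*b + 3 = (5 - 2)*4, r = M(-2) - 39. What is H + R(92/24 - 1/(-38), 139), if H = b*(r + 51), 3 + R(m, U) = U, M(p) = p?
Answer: 181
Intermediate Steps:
R(m, U) = -3 + U
r = -41 (r = -2 - 39 = -41)
b = 9/2 (b = -3/2 + ((5 - 2)*4)/2 = -3/2 + (3*4)/2 = -3/2 + (1/2)*12 = -3/2 + 6 = 9/2 ≈ 4.5000)
H = 45 (H = 9*(-41 + 51)/2 = (9/2)*10 = 45)
H + R(92/24 - 1/(-38), 139) = 45 + (-3 + 139) = 45 + 136 = 181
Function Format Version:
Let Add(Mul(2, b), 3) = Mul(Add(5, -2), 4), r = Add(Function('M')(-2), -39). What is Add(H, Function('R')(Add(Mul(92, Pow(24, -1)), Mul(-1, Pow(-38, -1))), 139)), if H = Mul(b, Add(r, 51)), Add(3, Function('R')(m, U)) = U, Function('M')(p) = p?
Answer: 181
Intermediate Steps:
Function('R')(m, U) = Add(-3, U)
r = -41 (r = Add(-2, -39) = -41)
b = Rational(9, 2) (b = Add(Rational(-3, 2), Mul(Rational(1, 2), Mul(Add(5, -2), 4))) = Add(Rational(-3, 2), Mul(Rational(1, 2), Mul(3, 4))) = Add(Rational(-3, 2), Mul(Rational(1, 2), 12)) = Add(Rational(-3, 2), 6) = Rational(9, 2) ≈ 4.5000)
H = 45 (H = Mul(Rational(9, 2), Add(-41, 51)) = Mul(Rational(9, 2), 10) = 45)
Add(H, Function('R')(Add(Mul(92, Pow(24, -1)), Mul(-1, Pow(-38, -1))), 139)) = Add(45, Add(-3, 139)) = Add(45, 136) = 181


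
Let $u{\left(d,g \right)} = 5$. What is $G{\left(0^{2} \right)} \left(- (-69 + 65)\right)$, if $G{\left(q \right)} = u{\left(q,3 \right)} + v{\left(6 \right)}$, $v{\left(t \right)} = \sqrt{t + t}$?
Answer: $20 + 8 \sqrt{3} \approx 33.856$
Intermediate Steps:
$v{\left(t \right)} = \sqrt{2} \sqrt{t}$ ($v{\left(t \right)} = \sqrt{2 t} = \sqrt{2} \sqrt{t}$)
$G{\left(q \right)} = 5 + 2 \sqrt{3}$ ($G{\left(q \right)} = 5 + \sqrt{2} \sqrt{6} = 5 + 2 \sqrt{3}$)
$G{\left(0^{2} \right)} \left(- (-69 + 65)\right) = \left(5 + 2 \sqrt{3}\right) \left(- (-69 + 65)\right) = \left(5 + 2 \sqrt{3}\right) \left(\left(-1\right) \left(-4\right)\right) = \left(5 + 2 \sqrt{3}\right) 4 = 20 + 8 \sqrt{3}$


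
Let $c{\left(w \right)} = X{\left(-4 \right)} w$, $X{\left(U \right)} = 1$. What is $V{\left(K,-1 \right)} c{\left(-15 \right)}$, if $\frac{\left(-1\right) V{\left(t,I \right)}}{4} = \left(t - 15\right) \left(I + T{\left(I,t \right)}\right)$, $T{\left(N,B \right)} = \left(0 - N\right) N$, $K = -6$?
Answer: $2520$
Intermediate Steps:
$c{\left(w \right)} = w$ ($c{\left(w \right)} = 1 w = w$)
$T{\left(N,B \right)} = - N^{2}$ ($T{\left(N,B \right)} = - N N = - N^{2}$)
$V{\left(t,I \right)} = - 4 \left(-15 + t\right) \left(I - I^{2}\right)$ ($V{\left(t,I \right)} = - 4 \left(t - 15\right) \left(I - I^{2}\right) = - 4 \left(-15 + t\right) \left(I - I^{2}\right)$)
$V{\left(K,-1 \right)} c{\left(-15 \right)} = 4 \left(-1\right) \left(15 - -6 - -15 - -6\right) \left(-15\right) = 4 \left(-1\right) \left(15 + 6 + 15 + 6\right) \left(-15\right) = 4 \left(-1\right) 42 \left(-15\right) = \left(-168\right) \left(-15\right) = 2520$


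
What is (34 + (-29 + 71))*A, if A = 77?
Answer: 5852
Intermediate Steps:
(34 + (-29 + 71))*A = (34 + (-29 + 71))*77 = (34 + 42)*77 = 76*77 = 5852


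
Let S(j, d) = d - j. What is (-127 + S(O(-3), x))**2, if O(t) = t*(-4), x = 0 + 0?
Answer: 19321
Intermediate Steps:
x = 0
O(t) = -4*t
(-127 + S(O(-3), x))**2 = (-127 + (0 - (-4)*(-3)))**2 = (-127 + (0 - 1*12))**2 = (-127 + (0 - 12))**2 = (-127 - 12)**2 = (-139)**2 = 19321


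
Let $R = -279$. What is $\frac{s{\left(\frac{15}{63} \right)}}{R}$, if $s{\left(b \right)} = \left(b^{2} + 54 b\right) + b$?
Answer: $- \frac{5800}{123039} \approx -0.04714$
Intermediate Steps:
$s{\left(b \right)} = b^{2} + 55 b$
$\frac{s{\left(\frac{15}{63} \right)}}{R} = \frac{\frac{15}{63} \left(55 + \frac{15}{63}\right)}{-279} = 15 \cdot \frac{1}{63} \left(55 + 15 \cdot \frac{1}{63}\right) \left(- \frac{1}{279}\right) = \frac{5 \left(55 + \frac{5}{21}\right)}{21} \left(- \frac{1}{279}\right) = \frac{5}{21} \cdot \frac{1160}{21} \left(- \frac{1}{279}\right) = \frac{5800}{441} \left(- \frac{1}{279}\right) = - \frac{5800}{123039}$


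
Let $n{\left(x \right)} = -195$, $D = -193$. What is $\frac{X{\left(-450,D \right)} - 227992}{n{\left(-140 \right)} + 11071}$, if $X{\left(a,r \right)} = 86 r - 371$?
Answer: $- \frac{244961}{10876} \approx -22.523$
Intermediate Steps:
$X{\left(a,r \right)} = -371 + 86 r$
$\frac{X{\left(-450,D \right)} - 227992}{n{\left(-140 \right)} + 11071} = \frac{\left(-371 + 86 \left(-193\right)\right) - 227992}{-195 + 11071} = \frac{\left(-371 - 16598\right) - 227992}{10876} = \left(-16969 - 227992\right) \frac{1}{10876} = \left(-244961\right) \frac{1}{10876} = - \frac{244961}{10876}$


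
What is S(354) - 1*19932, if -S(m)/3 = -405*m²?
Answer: 152239008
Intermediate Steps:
S(m) = 1215*m² (S(m) = -(-1215)*m² = 1215*m²)
S(354) - 1*19932 = 1215*354² - 1*19932 = 1215*125316 - 19932 = 152258940 - 19932 = 152239008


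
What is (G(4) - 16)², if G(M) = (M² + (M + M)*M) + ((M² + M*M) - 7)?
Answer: 3249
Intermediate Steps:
G(M) = -7 + 5*M² (G(M) = (M² + (2*M)*M) + ((M² + M²) - 7) = (M² + 2*M²) + (2*M² - 7) = 3*M² + (-7 + 2*M²) = -7 + 5*M²)
(G(4) - 16)² = ((-7 + 5*4²) - 16)² = ((-7 + 5*16) - 16)² = ((-7 + 80) - 16)² = (73 - 16)² = 57² = 3249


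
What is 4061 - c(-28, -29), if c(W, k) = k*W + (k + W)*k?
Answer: 1596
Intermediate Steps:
c(W, k) = W*k + k*(W + k) (c(W, k) = W*k + (W + k)*k = W*k + k*(W + k))
4061 - c(-28, -29) = 4061 - (-29)*(-29 + 2*(-28)) = 4061 - (-29)*(-29 - 56) = 4061 - (-29)*(-85) = 4061 - 1*2465 = 4061 - 2465 = 1596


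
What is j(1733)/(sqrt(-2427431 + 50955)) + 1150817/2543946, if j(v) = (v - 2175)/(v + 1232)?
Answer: 1150817/2543946 + 221*I*sqrt(594119)/1761562835 ≈ 0.45237 + 9.6701e-5*I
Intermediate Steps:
j(v) = (-2175 + v)/(1232 + v)
j(1733)/(sqrt(-2427431 + 50955)) + 1150817/2543946 = ((-2175 + 1733)/(1232 + 1733))/(sqrt(-2427431 + 50955)) + 1150817/2543946 = (-442/2965)/(sqrt(-2376476)) + 1150817*(1/2543946) = ((1/2965)*(-442))/((2*I*sqrt(594119))) + 1150817/2543946 = -(-221)*I*sqrt(594119)/1761562835 + 1150817/2543946 = 221*I*sqrt(594119)/1761562835 + 1150817/2543946 = 1150817/2543946 + 221*I*sqrt(594119)/1761562835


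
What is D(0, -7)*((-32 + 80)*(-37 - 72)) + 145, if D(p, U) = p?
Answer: 145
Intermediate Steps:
D(0, -7)*((-32 + 80)*(-37 - 72)) + 145 = 0*((-32 + 80)*(-37 - 72)) + 145 = 0*(48*(-109)) + 145 = 0*(-5232) + 145 = 0 + 145 = 145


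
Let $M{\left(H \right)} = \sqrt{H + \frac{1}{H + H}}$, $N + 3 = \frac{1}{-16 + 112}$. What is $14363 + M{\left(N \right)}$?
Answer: $14363 + \frac{i \sqrt{149774394}}{6888} \approx 14363.0 + 1.7767 i$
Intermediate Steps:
$N = - \frac{287}{96}$ ($N = -3 + \frac{1}{-16 + 112} = -3 + \frac{1}{96} = - \frac{287}{96} \approx -2.9896$)
$M{\left(H \right)} = \sqrt{H + \frac{1}{2 H}}$
$14363 + M{\left(N \right)} = 14363 + \frac{\sqrt{\frac{2}{- \frac{287}{96}} + 4 \left(- \frac{287}{96}\right)}}{2} = 14363 + \frac{\sqrt{2 \left(- \frac{96}{287}\right) - \frac{287}{24}}}{2} = 14363 + \frac{\sqrt{- \frac{192}{287} - \frac{287}{24}}}{2} = 14363 + \frac{\sqrt{- \frac{86977}{6888}}}{2} = 14363 + \frac{\frac{1}{3444} i \sqrt{149774394}}{2} = 14363 + \frac{i \sqrt{149774394}}{6888}$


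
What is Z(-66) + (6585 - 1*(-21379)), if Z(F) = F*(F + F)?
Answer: 36676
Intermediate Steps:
Z(F) = 2*F² (Z(F) = F*(2*F) = 2*F²)
Z(-66) + (6585 - 1*(-21379)) = 2*(-66)² + (6585 - 1*(-21379)) = 2*4356 + (6585 + 21379) = 8712 + 27964 = 36676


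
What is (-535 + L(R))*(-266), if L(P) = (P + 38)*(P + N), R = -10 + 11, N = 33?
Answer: -210406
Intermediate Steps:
R = 1
L(P) = (33 + P)*(38 + P) (L(P) = (P + 38)*(P + 33) = (38 + P)*(33 + P) = (33 + P)*(38 + P))
(-535 + L(R))*(-266) = (-535 + (1254 + 1**2 + 71*1))*(-266) = (-535 + (1254 + 1 + 71))*(-266) = (-535 + 1326)*(-266) = 791*(-266) = -210406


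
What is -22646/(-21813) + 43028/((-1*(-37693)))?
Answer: 1792165442/822197409 ≈ 2.1797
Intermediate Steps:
-22646/(-21813) + 43028/((-1*(-37693))) = -22646*(-1/21813) + 43028/37693 = 22646/21813 + 43028*(1/37693) = 22646/21813 + 43028/37693 = 1792165442/822197409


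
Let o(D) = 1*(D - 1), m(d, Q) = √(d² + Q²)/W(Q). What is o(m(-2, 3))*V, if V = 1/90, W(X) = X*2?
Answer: -1/90 + √13/540 ≈ -0.0044342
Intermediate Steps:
W(X) = 2*X
m(d, Q) = √(Q² + d²)/(2*Q) (m(d, Q) = √(d² + Q²)/((2*Q)) = √(Q² + d²)*(1/(2*Q)) = √(Q² + d²)/(2*Q))
o(D) = -1 + D (o(D) = 1*(-1 + D) = -1 + D)
V = 1/90 ≈ 0.011111
o(m(-2, 3))*V = (-1 + (½)*√(3² + (-2)²)/3)*(1/90) = (-1 + (½)*(⅓)*√(9 + 4))*(1/90) = (-1 + (½)*(⅓)*√13)*(1/90) = (-1 + √13/6)*(1/90) = -1/90 + √13/540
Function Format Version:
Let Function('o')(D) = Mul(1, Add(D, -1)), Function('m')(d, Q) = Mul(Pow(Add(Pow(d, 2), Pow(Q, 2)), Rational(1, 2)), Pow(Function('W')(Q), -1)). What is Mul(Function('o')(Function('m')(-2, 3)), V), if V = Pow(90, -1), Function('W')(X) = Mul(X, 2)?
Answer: Add(Rational(-1, 90), Mul(Rational(1, 540), Pow(13, Rational(1, 2)))) ≈ -0.0044342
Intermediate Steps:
Function('W')(X) = Mul(2, X)
Function('m')(d, Q) = Mul(Rational(1, 2), Pow(Q, -1), Pow(Add(Pow(Q, 2), Pow(d, 2)), Rational(1, 2))) (Function('m')(d, Q) = Mul(Pow(Add(Pow(d, 2), Pow(Q, 2)), Rational(1, 2)), Pow(Mul(2, Q), -1)) = Mul(Pow(Add(Pow(Q, 2), Pow(d, 2)), Rational(1, 2)), Mul(Rational(1, 2), Pow(Q, -1))) = Mul(Rational(1, 2), Pow(Q, -1), Pow(Add(Pow(Q, 2), Pow(d, 2)), Rational(1, 2))))
Function('o')(D) = Add(-1, D) (Function('o')(D) = Mul(1, Add(-1, D)) = Add(-1, D))
V = Rational(1, 90) ≈ 0.011111
Mul(Function('o')(Function('m')(-2, 3)), V) = Mul(Add(-1, Mul(Rational(1, 2), Pow(3, -1), Pow(Add(Pow(3, 2), Pow(-2, 2)), Rational(1, 2)))), Rational(1, 90)) = Mul(Add(-1, Mul(Rational(1, 2), Rational(1, 3), Pow(Add(9, 4), Rational(1, 2)))), Rational(1, 90)) = Mul(Add(-1, Mul(Rational(1, 2), Rational(1, 3), Pow(13, Rational(1, 2)))), Rational(1, 90)) = Mul(Add(-1, Mul(Rational(1, 6), Pow(13, Rational(1, 2)))), Rational(1, 90)) = Add(Rational(-1, 90), Mul(Rational(1, 540), Pow(13, Rational(1, 2))))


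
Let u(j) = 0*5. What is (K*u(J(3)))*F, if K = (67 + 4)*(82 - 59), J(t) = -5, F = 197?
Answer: 0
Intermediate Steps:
u(j) = 0
K = 1633 (K = 71*23 = 1633)
(K*u(J(3)))*F = (1633*0)*197 = 0*197 = 0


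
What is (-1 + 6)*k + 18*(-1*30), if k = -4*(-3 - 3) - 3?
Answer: -435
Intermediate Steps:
k = 21 (k = -4*(-6) - 3 = 24 - 3 = 21)
(-1 + 6)*k + 18*(-1*30) = (-1 + 6)*21 + 18*(-1*30) = 5*21 + 18*(-30) = 105 - 540 = -435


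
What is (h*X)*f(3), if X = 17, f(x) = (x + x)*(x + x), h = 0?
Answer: 0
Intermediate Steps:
f(x) = 4*x² (f(x) = (2*x)*(2*x) = 4*x²)
(h*X)*f(3) = (0*17)*(4*3²) = 0*(4*9) = 0*36 = 0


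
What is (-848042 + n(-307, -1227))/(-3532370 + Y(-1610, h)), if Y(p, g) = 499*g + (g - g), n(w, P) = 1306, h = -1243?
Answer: 846736/4152627 ≈ 0.20390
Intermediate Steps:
Y(p, g) = 499*g (Y(p, g) = 499*g + 0 = 499*g)
(-848042 + n(-307, -1227))/(-3532370 + Y(-1610, h)) = (-848042 + 1306)/(-3532370 + 499*(-1243)) = -846736/(-3532370 - 620257) = -846736/(-4152627) = -846736*(-1/4152627) = 846736/4152627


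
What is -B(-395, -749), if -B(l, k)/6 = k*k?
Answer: 3366006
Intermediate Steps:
B(l, k) = -6*k**2 (B(l, k) = -6*k*k = -6*k**2)
-B(-395, -749) = -(-6)*(-749)**2 = -(-6)*561001 = -1*(-3366006) = 3366006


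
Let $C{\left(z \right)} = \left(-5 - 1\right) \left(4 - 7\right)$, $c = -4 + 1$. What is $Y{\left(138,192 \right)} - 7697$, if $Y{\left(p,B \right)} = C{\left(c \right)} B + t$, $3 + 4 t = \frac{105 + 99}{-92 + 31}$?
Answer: $- \frac{1035191}{244} \approx -4242.6$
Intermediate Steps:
$t = - \frac{387}{244}$ ($t = - \frac{3}{4} + \frac{\left(105 + 99\right) \frac{1}{-92 + 31}}{4} = - \frac{3}{4} + \frac{204 \frac{1}{-61}}{4} = - \frac{3}{4} + \frac{204 \left(- \frac{1}{61}\right)}{4} = - \frac{3}{4} + \frac{1}{4} \left(- \frac{204}{61}\right) = - \frac{3}{4} - \frac{51}{61} = - \frac{387}{244} \approx -1.5861$)
$c = -3$
$C{\left(z \right)} = 18$ ($C{\left(z \right)} = \left(-6\right) \left(-3\right) = 18$)
$Y{\left(p,B \right)} = - \frac{387}{244} + 18 B$ ($Y{\left(p,B \right)} = 18 B - \frac{387}{244} = - \frac{387}{244} + 18 B$)
$Y{\left(138,192 \right)} - 7697 = \left(- \frac{387}{244} + 18 \cdot 192\right) - 7697 = \left(- \frac{387}{244} + 3456\right) - 7697 = \frac{842877}{244} - 7697 = - \frac{1035191}{244}$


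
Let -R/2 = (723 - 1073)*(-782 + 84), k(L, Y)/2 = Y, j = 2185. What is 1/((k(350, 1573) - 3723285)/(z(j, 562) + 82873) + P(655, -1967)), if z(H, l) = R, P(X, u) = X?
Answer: 405727/269471324 ≈ 0.0015056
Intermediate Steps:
k(L, Y) = 2*Y
R = -488600 (R = -2*(723 - 1073)*(-782 + 84) = -(-700)*(-698) = -2*244300 = -488600)
z(H, l) = -488600
1/((k(350, 1573) - 3723285)/(z(j, 562) + 82873) + P(655, -1967)) = 1/((2*1573 - 3723285)/(-488600 + 82873) + 655) = 1/((3146 - 3723285)/(-405727) + 655) = 1/(-3720139*(-1/405727) + 655) = 1/(3720139/405727 + 655) = 1/(269471324/405727) = 405727/269471324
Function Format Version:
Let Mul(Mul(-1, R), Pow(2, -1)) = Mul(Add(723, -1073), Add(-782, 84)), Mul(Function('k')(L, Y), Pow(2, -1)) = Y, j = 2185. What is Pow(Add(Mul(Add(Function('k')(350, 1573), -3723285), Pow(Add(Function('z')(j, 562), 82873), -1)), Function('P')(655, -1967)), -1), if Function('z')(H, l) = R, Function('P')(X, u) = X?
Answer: Rational(405727, 269471324) ≈ 0.0015056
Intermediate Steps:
Function('k')(L, Y) = Mul(2, Y)
R = -488600 (R = Mul(-2, Mul(Add(723, -1073), Add(-782, 84))) = Mul(-2, Mul(-350, -698)) = Mul(-2, 244300) = -488600)
Function('z')(H, l) = -488600
Pow(Add(Mul(Add(Function('k')(350, 1573), -3723285), Pow(Add(Function('z')(j, 562), 82873), -1)), Function('P')(655, -1967)), -1) = Pow(Add(Mul(Add(Mul(2, 1573), -3723285), Pow(Add(-488600, 82873), -1)), 655), -1) = Pow(Add(Mul(Add(3146, -3723285), Pow(-405727, -1)), 655), -1) = Pow(Add(Mul(-3720139, Rational(-1, 405727)), 655), -1) = Pow(Add(Rational(3720139, 405727), 655), -1) = Pow(Rational(269471324, 405727), -1) = Rational(405727, 269471324)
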